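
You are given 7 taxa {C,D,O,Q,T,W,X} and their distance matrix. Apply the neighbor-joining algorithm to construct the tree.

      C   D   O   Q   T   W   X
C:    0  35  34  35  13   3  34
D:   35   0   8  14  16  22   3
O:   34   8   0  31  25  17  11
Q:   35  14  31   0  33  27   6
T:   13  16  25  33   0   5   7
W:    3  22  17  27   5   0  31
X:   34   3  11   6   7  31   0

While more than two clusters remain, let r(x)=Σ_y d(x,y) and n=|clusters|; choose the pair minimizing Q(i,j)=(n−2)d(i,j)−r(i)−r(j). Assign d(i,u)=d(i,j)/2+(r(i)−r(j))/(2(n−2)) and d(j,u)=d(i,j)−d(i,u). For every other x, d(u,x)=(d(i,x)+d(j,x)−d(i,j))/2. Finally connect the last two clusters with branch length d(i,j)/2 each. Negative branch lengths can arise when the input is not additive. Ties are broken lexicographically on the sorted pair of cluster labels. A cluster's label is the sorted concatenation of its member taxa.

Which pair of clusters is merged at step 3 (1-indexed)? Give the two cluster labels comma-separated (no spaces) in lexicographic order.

Q,X

iteration 1: select C,W (d=3, Q=-244); attach at lengths (32/5, -17/5); label the merged cluster CW
  updated: d(CW,D)=27, d(CW,O)=24, d(CW,Q)=59/2, d(CW,T)=15/2, d(CW,X)=31
iteration 2: select CW,T (d=15/2, Q=-355/2); attach at lengths (121/16, -1/16); label the merged cluster CTW
  updated: d(CTW,D)=71/4, d(CTW,O)=83/4, d(CTW,Q)=55/2, d(CTW,X)=61/4
iteration 3: select Q,X (d=6, Q=-383/4); attach at lengths (245/24, -101/24); label the merged cluster QX
  updated: d(CTW,QX)=147/8, d(D,QX)=11/2, d(O,QX)=18
iteration 4: select CTW,O (d=83/4, Q=-497/8); attach at lengths (413/32, 251/32); label the merged cluster COTW
  updated: d(COTW,D)=5/2, d(COTW,QX)=125/16
iteration 5: select COTW,D (d=5/2, Q=-253/16); attach at lengths (77/32, 3/32); label the merged cluster CDOTW
  updated: d(CDOTW,QX)=173/32
iteration 6: select CDOTW,QX (d=173/32); attach at lengths (173/64, 173/64); label the merged cluster CDOQTWX
final tree: (((((C:32/5,W:-17/5):121/16,T:-1/16):413/32,O:251/32):77/32,D:3/32):173/64,(Q:245/24,X:-101/24):173/64)
total length: 1445/32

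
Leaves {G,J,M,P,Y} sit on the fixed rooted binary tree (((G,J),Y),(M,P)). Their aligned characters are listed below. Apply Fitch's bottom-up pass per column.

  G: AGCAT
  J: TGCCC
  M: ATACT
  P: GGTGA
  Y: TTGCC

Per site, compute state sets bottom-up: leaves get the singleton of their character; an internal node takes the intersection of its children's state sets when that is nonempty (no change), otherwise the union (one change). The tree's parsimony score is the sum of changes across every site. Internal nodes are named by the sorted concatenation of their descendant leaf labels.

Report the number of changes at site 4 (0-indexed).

GJ@0: {A} ∪ {T} = {A,T} (union, +1)
GJY@0: {A,T} ∩ {T} = {T} (intersection, +0)
MP@0: {A} ∪ {G} = {A,G} (union, +1)
GJMPY@0: {T} ∪ {A,G} = {A,G,T} (union, +1)
GJ@1: {G} ∩ {G} = {G} (intersection, +0)
GJY@1: {G} ∪ {T} = {G,T} (union, +1)
MP@1: {T} ∪ {G} = {G,T} (union, +1)
GJMPY@1: {G,T} ∩ {G,T} = {G,T} (intersection, +0)
GJ@2: {C} ∩ {C} = {C} (intersection, +0)
GJY@2: {C} ∪ {G} = {C,G} (union, +1)
MP@2: {A} ∪ {T} = {A,T} (union, +1)
GJMPY@2: {C,G} ∪ {A,T} = {A,C,G,T} (union, +1)
GJ@3: {A} ∪ {C} = {A,C} (union, +1)
GJY@3: {A,C} ∩ {C} = {C} (intersection, +0)
MP@3: {C} ∪ {G} = {C,G} (union, +1)
GJMPY@3: {C} ∩ {C,G} = {C} (intersection, +0)
GJ@4: {T} ∪ {C} = {C,T} (union, +1)
GJY@4: {C,T} ∩ {C} = {C} (intersection, +0)
MP@4: {T} ∪ {A} = {A,T} (union, +1)
GJMPY@4: {C} ∪ {A,T} = {A,C,T} (union, +1)
per-site changes: [3, 2, 3, 2, 3]; total = 13

3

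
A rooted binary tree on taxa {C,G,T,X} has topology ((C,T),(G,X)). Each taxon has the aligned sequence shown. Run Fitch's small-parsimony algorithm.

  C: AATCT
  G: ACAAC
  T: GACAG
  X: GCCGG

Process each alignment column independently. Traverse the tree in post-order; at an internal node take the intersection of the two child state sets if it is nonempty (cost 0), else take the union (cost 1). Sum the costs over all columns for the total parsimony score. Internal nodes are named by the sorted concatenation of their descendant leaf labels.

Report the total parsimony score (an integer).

[col 0] CT: children C:{A}, T:{G} ∪→ {A,G}; cost 1
[col 0] GX: children G:{A}, X:{G} ∪→ {A,G}; cost 1
[col 0] CGTX: children CT:{A,G}, GX:{A,G} ∩→ {A,G}; cost 0
[col 1] CT: children C:{A}, T:{A} ∩→ {A}; cost 0
[col 1] GX: children G:{C}, X:{C} ∩→ {C}; cost 0
[col 1] CGTX: children CT:{A}, GX:{C} ∪→ {A,C}; cost 1
[col 2] CT: children C:{T}, T:{C} ∪→ {C,T}; cost 1
[col 2] GX: children G:{A}, X:{C} ∪→ {A,C}; cost 1
[col 2] CGTX: children CT:{C,T}, GX:{A,C} ∩→ {C}; cost 0
[col 3] CT: children C:{C}, T:{A} ∪→ {A,C}; cost 1
[col 3] GX: children G:{A}, X:{G} ∪→ {A,G}; cost 1
[col 3] CGTX: children CT:{A,C}, GX:{A,G} ∩→ {A}; cost 0
[col 4] CT: children C:{T}, T:{G} ∪→ {G,T}; cost 1
[col 4] GX: children G:{C}, X:{G} ∪→ {C,G}; cost 1
[col 4] CGTX: children CT:{G,T}, GX:{C,G} ∩→ {G}; cost 0
per-site changes: [2, 1, 2, 2, 2]; total = 9

9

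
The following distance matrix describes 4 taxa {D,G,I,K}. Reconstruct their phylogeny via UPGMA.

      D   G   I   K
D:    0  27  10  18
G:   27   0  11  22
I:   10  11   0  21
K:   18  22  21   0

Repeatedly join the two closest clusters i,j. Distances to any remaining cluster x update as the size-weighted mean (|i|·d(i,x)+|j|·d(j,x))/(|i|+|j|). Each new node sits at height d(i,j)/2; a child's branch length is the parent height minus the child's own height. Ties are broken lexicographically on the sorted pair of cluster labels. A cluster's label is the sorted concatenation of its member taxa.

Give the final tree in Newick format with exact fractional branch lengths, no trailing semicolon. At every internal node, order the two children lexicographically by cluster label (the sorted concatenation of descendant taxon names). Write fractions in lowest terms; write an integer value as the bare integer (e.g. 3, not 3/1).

1. join D+I (d=10) ⇒ DI; edges |D|=5, |I|=5
  updated: d(DI,G)=19, d(DI,K)=39/2
2. join DI+G (d=19) ⇒ DGI; edges |DI|=9/2, |G|=19/2
  updated: d(DGI,K)=61/3
3. join DGI+K (d=61/3) ⇒ DGIK; edges |DGI|=2/3, |K|=61/6
final tree: (((D:5,I:5):9/2,G:19/2):2/3,K:61/6)
total length: 209/6

(((D:5,I:5):9/2,G:19/2):2/3,K:61/6)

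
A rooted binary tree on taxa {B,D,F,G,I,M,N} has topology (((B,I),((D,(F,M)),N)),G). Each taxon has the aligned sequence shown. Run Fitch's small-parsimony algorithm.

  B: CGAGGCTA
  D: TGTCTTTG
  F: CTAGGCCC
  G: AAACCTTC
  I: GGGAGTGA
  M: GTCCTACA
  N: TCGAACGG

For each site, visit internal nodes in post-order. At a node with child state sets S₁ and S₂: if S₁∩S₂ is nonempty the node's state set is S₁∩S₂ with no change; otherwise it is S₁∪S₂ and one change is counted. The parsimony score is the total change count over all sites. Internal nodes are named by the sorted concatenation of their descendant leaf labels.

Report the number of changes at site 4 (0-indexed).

BI@0: {C} ∪ {G} = {C,G} (union, +1)
FM@0: {C} ∪ {G} = {C,G} (union, +1)
DFM@0: {T} ∪ {C,G} = {C,G,T} (union, +1)
DFMN@0: {C,G,T} ∩ {T} = {T} (intersection, +0)
BDFIMN@0: {C,G} ∪ {T} = {C,G,T} (union, +1)
BDFGIMN@0: {C,G,T} ∪ {A} = {A,C,G,T} (union, +1)
BI@1: {G} ∩ {G} = {G} (intersection, +0)
FM@1: {T} ∩ {T} = {T} (intersection, +0)
DFM@1: {G} ∪ {T} = {G,T} (union, +1)
DFMN@1: {G,T} ∪ {C} = {C,G,T} (union, +1)
BDFIMN@1: {G} ∩ {C,G,T} = {G} (intersection, +0)
BDFGIMN@1: {G} ∪ {A} = {A,G} (union, +1)
BI@2: {A} ∪ {G} = {A,G} (union, +1)
FM@2: {A} ∪ {C} = {A,C} (union, +1)
DFM@2: {T} ∪ {A,C} = {A,C,T} (union, +1)
DFMN@2: {A,C,T} ∪ {G} = {A,C,G,T} (union, +1)
BDFIMN@2: {A,G} ∩ {A,C,G,T} = {A,G} (intersection, +0)
BDFGIMN@2: {A,G} ∩ {A} = {A} (intersection, +0)
BI@3: {G} ∪ {A} = {A,G} (union, +1)
FM@3: {G} ∪ {C} = {C,G} (union, +1)
DFM@3: {C} ∩ {C,G} = {C} (intersection, +0)
DFMN@3: {C} ∪ {A} = {A,C} (union, +1)
BDFIMN@3: {A,G} ∩ {A,C} = {A} (intersection, +0)
BDFGIMN@3: {A} ∪ {C} = {A,C} (union, +1)
BI@4: {G} ∩ {G} = {G} (intersection, +0)
FM@4: {G} ∪ {T} = {G,T} (union, +1)
DFM@4: {T} ∩ {G,T} = {T} (intersection, +0)
DFMN@4: {T} ∪ {A} = {A,T} (union, +1)
BDFIMN@4: {G} ∪ {A,T} = {A,G,T} (union, +1)
BDFGIMN@4: {A,G,T} ∪ {C} = {A,C,G,T} (union, +1)
BI@5: {C} ∪ {T} = {C,T} (union, +1)
FM@5: {C} ∪ {A} = {A,C} (union, +1)
DFM@5: {T} ∪ {A,C} = {A,C,T} (union, +1)
DFMN@5: {A,C,T} ∩ {C} = {C} (intersection, +0)
BDFIMN@5: {C,T} ∩ {C} = {C} (intersection, +0)
BDFGIMN@5: {C} ∪ {T} = {C,T} (union, +1)
BI@6: {T} ∪ {G} = {G,T} (union, +1)
FM@6: {C} ∩ {C} = {C} (intersection, +0)
DFM@6: {T} ∪ {C} = {C,T} (union, +1)
DFMN@6: {C,T} ∪ {G} = {C,G,T} (union, +1)
BDFIMN@6: {G,T} ∩ {C,G,T} = {G,T} (intersection, +0)
BDFGIMN@6: {G,T} ∩ {T} = {T} (intersection, +0)
BI@7: {A} ∩ {A} = {A} (intersection, +0)
FM@7: {C} ∪ {A} = {A,C} (union, +1)
DFM@7: {G} ∪ {A,C} = {A,C,G} (union, +1)
DFMN@7: {A,C,G} ∩ {G} = {G} (intersection, +0)
BDFIMN@7: {A} ∪ {G} = {A,G} (union, +1)
BDFGIMN@7: {A,G} ∪ {C} = {A,C,G} (union, +1)
per-site changes: [5, 3, 4, 4, 4, 4, 3, 4]; total = 31

4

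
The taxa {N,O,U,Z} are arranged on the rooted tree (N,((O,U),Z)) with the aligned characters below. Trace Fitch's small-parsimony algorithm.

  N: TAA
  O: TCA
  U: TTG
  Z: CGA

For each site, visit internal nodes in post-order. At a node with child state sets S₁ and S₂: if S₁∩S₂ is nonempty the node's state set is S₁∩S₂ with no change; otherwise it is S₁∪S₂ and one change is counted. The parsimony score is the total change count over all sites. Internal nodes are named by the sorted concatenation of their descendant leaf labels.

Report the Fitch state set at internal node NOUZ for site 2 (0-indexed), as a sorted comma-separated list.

[col 0] OU: children O:{T}, U:{T} ∩→ {T}; cost 0
[col 0] OUZ: children OU:{T}, Z:{C} ∪→ {C,T}; cost 1
[col 0] NOUZ: children N:{T}, OUZ:{C,T} ∩→ {T}; cost 0
[col 1] OU: children O:{C}, U:{T} ∪→ {C,T}; cost 1
[col 1] OUZ: children OU:{C,T}, Z:{G} ∪→ {C,G,T}; cost 1
[col 1] NOUZ: children N:{A}, OUZ:{C,G,T} ∪→ {A,C,G,T}; cost 1
[col 2] OU: children O:{A}, U:{G} ∪→ {A,G}; cost 1
[col 2] OUZ: children OU:{A,G}, Z:{A} ∩→ {A}; cost 0
[col 2] NOUZ: children N:{A}, OUZ:{A} ∩→ {A}; cost 0
per-site changes: [1, 3, 1]; total = 5

A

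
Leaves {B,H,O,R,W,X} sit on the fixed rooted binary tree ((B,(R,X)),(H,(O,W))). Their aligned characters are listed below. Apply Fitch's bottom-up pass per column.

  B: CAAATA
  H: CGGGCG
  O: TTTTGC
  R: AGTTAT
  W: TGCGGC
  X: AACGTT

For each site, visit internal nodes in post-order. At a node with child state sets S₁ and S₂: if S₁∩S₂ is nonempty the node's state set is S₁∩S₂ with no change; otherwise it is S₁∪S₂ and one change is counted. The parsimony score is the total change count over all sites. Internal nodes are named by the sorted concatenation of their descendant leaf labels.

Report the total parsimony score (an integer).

18

RX@0: {A} ∩ {A} = {A} (intersection, +0)
BRX@0: {C} ∪ {A} = {A,C} (union, +1)
OW@0: {T} ∩ {T} = {T} (intersection, +0)
HOW@0: {C} ∪ {T} = {C,T} (union, +1)
BHORWX@0: {A,C} ∩ {C,T} = {C} (intersection, +0)
RX@1: {G} ∪ {A} = {A,G} (union, +1)
BRX@1: {A} ∩ {A,G} = {A} (intersection, +0)
OW@1: {T} ∪ {G} = {G,T} (union, +1)
HOW@1: {G} ∩ {G,T} = {G} (intersection, +0)
BHORWX@1: {A} ∪ {G} = {A,G} (union, +1)
RX@2: {T} ∪ {C} = {C,T} (union, +1)
BRX@2: {A} ∪ {C,T} = {A,C,T} (union, +1)
OW@2: {T} ∪ {C} = {C,T} (union, +1)
HOW@2: {G} ∪ {C,T} = {C,G,T} (union, +1)
BHORWX@2: {A,C,T} ∩ {C,G,T} = {C,T} (intersection, +0)
RX@3: {T} ∪ {G} = {G,T} (union, +1)
BRX@3: {A} ∪ {G,T} = {A,G,T} (union, +1)
OW@3: {T} ∪ {G} = {G,T} (union, +1)
HOW@3: {G} ∩ {G,T} = {G} (intersection, +0)
BHORWX@3: {A,G,T} ∩ {G} = {G} (intersection, +0)
RX@4: {A} ∪ {T} = {A,T} (union, +1)
BRX@4: {T} ∩ {A,T} = {T} (intersection, +0)
OW@4: {G} ∩ {G} = {G} (intersection, +0)
HOW@4: {C} ∪ {G} = {C,G} (union, +1)
BHORWX@4: {T} ∪ {C,G} = {C,G,T} (union, +1)
RX@5: {T} ∩ {T} = {T} (intersection, +0)
BRX@5: {A} ∪ {T} = {A,T} (union, +1)
OW@5: {C} ∩ {C} = {C} (intersection, +0)
HOW@5: {G} ∪ {C} = {C,G} (union, +1)
BHORWX@5: {A,T} ∪ {C,G} = {A,C,G,T} (union, +1)
per-site changes: [2, 3, 4, 3, 3, 3]; total = 18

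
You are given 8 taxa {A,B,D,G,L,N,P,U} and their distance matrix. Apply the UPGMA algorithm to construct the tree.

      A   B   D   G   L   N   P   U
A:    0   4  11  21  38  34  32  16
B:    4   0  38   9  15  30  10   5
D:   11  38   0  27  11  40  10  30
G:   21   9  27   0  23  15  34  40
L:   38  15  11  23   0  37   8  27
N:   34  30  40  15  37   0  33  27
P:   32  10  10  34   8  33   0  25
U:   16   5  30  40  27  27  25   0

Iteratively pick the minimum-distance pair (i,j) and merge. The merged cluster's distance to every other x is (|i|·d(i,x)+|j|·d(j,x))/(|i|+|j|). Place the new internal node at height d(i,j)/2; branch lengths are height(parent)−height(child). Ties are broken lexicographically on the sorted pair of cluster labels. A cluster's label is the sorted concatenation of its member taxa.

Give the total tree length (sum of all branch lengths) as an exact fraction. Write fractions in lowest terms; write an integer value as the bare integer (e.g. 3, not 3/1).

iteration 1: select A,B (d=4); attach at lengths (2, 2); label the merged cluster AB
  updated: d(AB,D)=49/2, d(AB,G)=15, d(AB,L)=53/2, d(AB,N)=32, d(AB,P)=21, d(AB,U)=21/2
iteration 2: select L,P (d=8); attach at lengths (4, 4); label the merged cluster LP
  updated: d(AB,LP)=95/4, d(D,LP)=21/2, d(G,LP)=57/2, d(LP,N)=35, d(LP,U)=26
iteration 3: select AB,U (d=21/2); attach at lengths (13/4, 21/4); label the merged cluster ABU
  updated: d(ABU,D)=79/3, d(ABU,G)=70/3, d(ABU,LP)=49/2, d(ABU,N)=91/3
iteration 4: select D,LP (d=21/2); attach at lengths (21/4, 5/4); label the merged cluster DLP
  updated: d(ABU,DLP)=226/9, d(DLP,G)=28, d(DLP,N)=110/3
iteration 5: select G,N (d=15); attach at lengths (15/2, 15/2); label the merged cluster GN
  updated: d(ABU,GN)=161/6, d(DLP,GN)=97/3
iteration 6: select ABU,DLP (d=226/9); attach at lengths (263/36, 263/36); label the merged cluster ABDLPU
  updated: d(ABDLPU,GN)=355/12
iteration 7: select ABDLPU,GN (d=355/12); attach at lengths (161/72, 175/24); label the merged cluster ABDGLNPU
final tree: ((((A:2,B:2):13/4,U:21/4):263/36,(D:21/4,(L:4,P:4):5/4):263/36):161/72,(G:15/2,N:15/2):175/24)
total length: 2381/36

2381/36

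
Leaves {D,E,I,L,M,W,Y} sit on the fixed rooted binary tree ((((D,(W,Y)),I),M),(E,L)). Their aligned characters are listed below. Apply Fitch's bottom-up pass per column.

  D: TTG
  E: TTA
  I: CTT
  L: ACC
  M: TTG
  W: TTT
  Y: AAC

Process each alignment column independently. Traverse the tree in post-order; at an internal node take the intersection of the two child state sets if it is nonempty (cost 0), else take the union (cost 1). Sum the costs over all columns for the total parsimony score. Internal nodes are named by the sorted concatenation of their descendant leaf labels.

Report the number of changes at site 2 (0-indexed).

site 0, node WY: W={T} ∪ Y={A} → {A,T} (+1)
site 0, node DWY: D={T} ∩ WY={A,T} → {T} (+0)
site 0, node DIWY: DWY={T} ∪ I={C} → {C,T} (+1)
site 0, node DIMWY: DIWY={C,T} ∩ M={T} → {T} (+0)
site 0, node EL: E={T} ∪ L={A} → {A,T} (+1)
site 0, node DEILMWY: DIMWY={T} ∩ EL={A,T} → {T} (+0)
site 1, node WY: W={T} ∪ Y={A} → {A,T} (+1)
site 1, node DWY: D={T} ∩ WY={A,T} → {T} (+0)
site 1, node DIWY: DWY={T} ∩ I={T} → {T} (+0)
site 1, node DIMWY: DIWY={T} ∩ M={T} → {T} (+0)
site 1, node EL: E={T} ∪ L={C} → {C,T} (+1)
site 1, node DEILMWY: DIMWY={T} ∩ EL={C,T} → {T} (+0)
site 2, node WY: W={T} ∪ Y={C} → {C,T} (+1)
site 2, node DWY: D={G} ∪ WY={C,T} → {C,G,T} (+1)
site 2, node DIWY: DWY={C,G,T} ∩ I={T} → {T} (+0)
site 2, node DIMWY: DIWY={T} ∪ M={G} → {G,T} (+1)
site 2, node EL: E={A} ∪ L={C} → {A,C} (+1)
site 2, node DEILMWY: DIMWY={G,T} ∪ EL={A,C} → {A,C,G,T} (+1)
per-site changes: [3, 2, 5]; total = 10

5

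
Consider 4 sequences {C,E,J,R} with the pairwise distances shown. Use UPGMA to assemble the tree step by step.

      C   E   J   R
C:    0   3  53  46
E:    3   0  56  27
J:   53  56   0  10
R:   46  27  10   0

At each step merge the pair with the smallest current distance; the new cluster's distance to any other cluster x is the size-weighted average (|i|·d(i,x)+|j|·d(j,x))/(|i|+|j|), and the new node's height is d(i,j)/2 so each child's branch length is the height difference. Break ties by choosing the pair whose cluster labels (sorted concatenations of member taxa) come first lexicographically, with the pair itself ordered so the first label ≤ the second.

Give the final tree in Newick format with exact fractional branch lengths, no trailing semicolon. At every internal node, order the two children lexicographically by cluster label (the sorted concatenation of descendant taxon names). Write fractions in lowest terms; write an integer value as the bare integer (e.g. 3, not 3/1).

iteration 1: select C,E (d=3); attach at lengths (3/2, 3/2); label the merged cluster CE
  updated: d(CE,J)=109/2, d(CE,R)=73/2
iteration 2: select J,R (d=10); attach at lengths (5, 5); label the merged cluster JR
  updated: d(CE,JR)=91/2
iteration 3: select CE,JR (d=91/2); attach at lengths (85/4, 71/4); label the merged cluster CEJR
final tree: ((C:3/2,E:3/2):85/4,(J:5,R:5):71/4)
total length: 52

((C:3/2,E:3/2):85/4,(J:5,R:5):71/4)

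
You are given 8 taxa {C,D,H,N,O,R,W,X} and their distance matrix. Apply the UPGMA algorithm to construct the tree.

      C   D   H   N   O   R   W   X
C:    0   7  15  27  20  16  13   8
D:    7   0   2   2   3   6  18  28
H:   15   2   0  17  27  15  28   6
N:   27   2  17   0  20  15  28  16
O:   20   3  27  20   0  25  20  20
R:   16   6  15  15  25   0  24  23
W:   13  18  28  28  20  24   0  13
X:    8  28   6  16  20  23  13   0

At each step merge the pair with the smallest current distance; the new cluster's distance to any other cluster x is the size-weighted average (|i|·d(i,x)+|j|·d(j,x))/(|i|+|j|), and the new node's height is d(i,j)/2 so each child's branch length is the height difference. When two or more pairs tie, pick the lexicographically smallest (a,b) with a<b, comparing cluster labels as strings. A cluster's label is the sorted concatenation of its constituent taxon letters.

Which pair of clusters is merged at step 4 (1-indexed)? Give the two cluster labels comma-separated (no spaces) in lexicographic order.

DHN,R

1. join D+H (d=2) ⇒ DH; edges |D|=1, |H|=1
  updated: d(C,DH)=11, d(DH,N)=19/2, d(DH,O)=15, d(DH,R)=21/2, d(DH,W)=23, d(DH,X)=17
2. join C+X (d=8) ⇒ CX; edges |C|=4, |X|=4
  updated: d(CX,DH)=14, d(CX,N)=43/2, d(CX,O)=20, d(CX,R)=39/2, d(CX,W)=13
3. join DH+N (d=19/2) ⇒ DHN; edges |DH|=15/4, |N|=19/4
  updated: d(CX,DHN)=33/2, d(DHN,O)=50/3, d(DHN,R)=12, d(DHN,W)=74/3
4. join DHN+R (d=12) ⇒ DHNR; edges |DHN|=5/4, |R|=6
  updated: d(CX,DHNR)=69/4, d(DHNR,O)=75/4, d(DHNR,W)=49/2
5. join CX+W (d=13) ⇒ CWX; edges |CX|=5/2, |W|=13/2
  updated: d(CWX,DHNR)=59/3, d(CWX,O)=20
6. join DHNR+O (d=75/4) ⇒ DHNOR; edges |DHNR|=27/8, |O|=75/8
  updated: d(CWX,DHNOR)=296/15
7. join CWX+DHNOR (d=296/15) ⇒ CDHNORWX; edges |CWX|=101/30, |DHNOR|=59/120
final tree: (((C:4,X:4):5/2,W:13/2):101/30,((((D:1,H:1):15/4,N:19/4):5/4,R:6):27/8,O:75/8):59/120)
total length: 6163/120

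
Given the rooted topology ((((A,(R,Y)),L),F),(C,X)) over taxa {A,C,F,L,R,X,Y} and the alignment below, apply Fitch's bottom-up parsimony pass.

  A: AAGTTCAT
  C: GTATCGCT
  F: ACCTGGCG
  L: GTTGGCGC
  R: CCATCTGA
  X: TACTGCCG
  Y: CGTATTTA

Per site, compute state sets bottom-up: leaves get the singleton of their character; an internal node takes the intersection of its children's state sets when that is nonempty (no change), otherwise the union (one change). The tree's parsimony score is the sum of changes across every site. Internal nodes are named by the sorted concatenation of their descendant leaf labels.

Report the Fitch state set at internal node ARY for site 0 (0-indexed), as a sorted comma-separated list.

A,C

RY@0: {C} ∩ {C} = {C} (intersection, +0)
ARY@0: {A} ∪ {C} = {A,C} (union, +1)
ALRY@0: {A,C} ∪ {G} = {A,C,G} (union, +1)
AFLRY@0: {A,C,G} ∩ {A} = {A} (intersection, +0)
CX@0: {G} ∪ {T} = {G,T} (union, +1)
ACFLRXY@0: {A} ∪ {G,T} = {A,G,T} (union, +1)
RY@1: {C} ∪ {G} = {C,G} (union, +1)
ARY@1: {A} ∪ {C,G} = {A,C,G} (union, +1)
ALRY@1: {A,C,G} ∪ {T} = {A,C,G,T} (union, +1)
AFLRY@1: {A,C,G,T} ∩ {C} = {C} (intersection, +0)
CX@1: {T} ∪ {A} = {A,T} (union, +1)
ACFLRXY@1: {C} ∪ {A,T} = {A,C,T} (union, +1)
RY@2: {A} ∪ {T} = {A,T} (union, +1)
ARY@2: {G} ∪ {A,T} = {A,G,T} (union, +1)
ALRY@2: {A,G,T} ∩ {T} = {T} (intersection, +0)
AFLRY@2: {T} ∪ {C} = {C,T} (union, +1)
CX@2: {A} ∪ {C} = {A,C} (union, +1)
ACFLRXY@2: {C,T} ∩ {A,C} = {C} (intersection, +0)
RY@3: {T} ∪ {A} = {A,T} (union, +1)
ARY@3: {T} ∩ {A,T} = {T} (intersection, +0)
ALRY@3: {T} ∪ {G} = {G,T} (union, +1)
AFLRY@3: {G,T} ∩ {T} = {T} (intersection, +0)
CX@3: {T} ∩ {T} = {T} (intersection, +0)
ACFLRXY@3: {T} ∩ {T} = {T} (intersection, +0)
RY@4: {C} ∪ {T} = {C,T} (union, +1)
ARY@4: {T} ∩ {C,T} = {T} (intersection, +0)
ALRY@4: {T} ∪ {G} = {G,T} (union, +1)
AFLRY@4: {G,T} ∩ {G} = {G} (intersection, +0)
CX@4: {C} ∪ {G} = {C,G} (union, +1)
ACFLRXY@4: {G} ∩ {C,G} = {G} (intersection, +0)
RY@5: {T} ∩ {T} = {T} (intersection, +0)
ARY@5: {C} ∪ {T} = {C,T} (union, +1)
ALRY@5: {C,T} ∩ {C} = {C} (intersection, +0)
AFLRY@5: {C} ∪ {G} = {C,G} (union, +1)
CX@5: {G} ∪ {C} = {C,G} (union, +1)
ACFLRXY@5: {C,G} ∩ {C,G} = {C,G} (intersection, +0)
RY@6: {G} ∪ {T} = {G,T} (union, +1)
ARY@6: {A} ∪ {G,T} = {A,G,T} (union, +1)
ALRY@6: {A,G,T} ∩ {G} = {G} (intersection, +0)
AFLRY@6: {G} ∪ {C} = {C,G} (union, +1)
CX@6: {C} ∩ {C} = {C} (intersection, +0)
ACFLRXY@6: {C,G} ∩ {C} = {C} (intersection, +0)
RY@7: {A} ∩ {A} = {A} (intersection, +0)
ARY@7: {T} ∪ {A} = {A,T} (union, +1)
ALRY@7: {A,T} ∪ {C} = {A,C,T} (union, +1)
AFLRY@7: {A,C,T} ∪ {G} = {A,C,G,T} (union, +1)
CX@7: {T} ∪ {G} = {G,T} (union, +1)
ACFLRXY@7: {A,C,G,T} ∩ {G,T} = {G,T} (intersection, +0)
per-site changes: [4, 5, 4, 2, 3, 3, 3, 4]; total = 28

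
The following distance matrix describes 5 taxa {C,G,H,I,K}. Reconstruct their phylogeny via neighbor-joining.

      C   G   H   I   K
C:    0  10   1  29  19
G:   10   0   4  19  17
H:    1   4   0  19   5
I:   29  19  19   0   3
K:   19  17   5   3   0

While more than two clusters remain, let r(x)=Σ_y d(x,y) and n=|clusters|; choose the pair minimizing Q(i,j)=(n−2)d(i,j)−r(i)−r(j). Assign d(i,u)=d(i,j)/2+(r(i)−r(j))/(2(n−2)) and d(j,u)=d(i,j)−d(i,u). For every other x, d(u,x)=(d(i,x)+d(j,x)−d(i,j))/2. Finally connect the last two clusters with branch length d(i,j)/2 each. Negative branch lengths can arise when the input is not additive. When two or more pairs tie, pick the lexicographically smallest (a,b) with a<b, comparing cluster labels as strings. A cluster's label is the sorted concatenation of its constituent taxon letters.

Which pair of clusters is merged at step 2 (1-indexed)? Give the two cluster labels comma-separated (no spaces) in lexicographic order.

C,H

iteration 1: select I,K (d=3, Q=-105); attach at lengths (35/6, -17/6); label the merged cluster IK
  updated: d(C,IK)=45/2, d(G,IK)=33/2, d(H,IK)=21/2
iteration 2: select C,H (d=1, Q=-47); attach at lengths (5, -4); label the merged cluster CH
  updated: d(CH,G)=13/2, d(CH,IK)=16
iteration 3: select CH,G (d=13/2, Q=-39); attach at lengths (3, 7/2); label the merged cluster CGH
  updated: d(CGH,IK)=13
iteration 4: select CGH,IK (d=13); attach at lengths (13/2, 13/2); label the merged cluster CGHIK
final tree: (((C:5,H:-4):3,G:7/2):13/2,(I:35/6,K:-17/6):13/2)
total length: 47/2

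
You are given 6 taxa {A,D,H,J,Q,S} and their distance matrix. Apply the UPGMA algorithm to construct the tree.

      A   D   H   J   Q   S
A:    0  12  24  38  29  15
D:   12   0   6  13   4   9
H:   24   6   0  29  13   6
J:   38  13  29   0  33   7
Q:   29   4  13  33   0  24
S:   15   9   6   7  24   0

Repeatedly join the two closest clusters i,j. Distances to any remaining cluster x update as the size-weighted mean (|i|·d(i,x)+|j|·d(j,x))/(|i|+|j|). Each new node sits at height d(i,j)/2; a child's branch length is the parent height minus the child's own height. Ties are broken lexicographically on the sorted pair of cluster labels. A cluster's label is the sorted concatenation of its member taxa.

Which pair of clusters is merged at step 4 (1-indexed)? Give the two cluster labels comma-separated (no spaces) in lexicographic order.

iteration 1: select D,Q (d=4); attach at lengths (2, 2); label the merged cluster DQ
  updated: d(A,DQ)=41/2, d(DQ,H)=19/2, d(DQ,J)=23, d(DQ,S)=33/2
iteration 2: select H,S (d=6); attach at lengths (3, 3); label the merged cluster HS
  updated: d(A,HS)=39/2, d(DQ,HS)=13, d(HS,J)=18
iteration 3: select DQ,HS (d=13); attach at lengths (9/2, 7/2); label the merged cluster DHQS
  updated: d(A,DHQS)=20, d(DHQS,J)=41/2
iteration 4: select A,DHQS (d=20); attach at lengths (10, 7/2); label the merged cluster ADHQS
  updated: d(ADHQS,J)=24
iteration 5: select ADHQS,J (d=24); attach at lengths (2, 12); label the merged cluster ADHJQS
final tree: ((A:10,((D:2,Q:2):9/2,(H:3,S:3):7/2):7/2):2,J:12)
total length: 91/2

A,DHQS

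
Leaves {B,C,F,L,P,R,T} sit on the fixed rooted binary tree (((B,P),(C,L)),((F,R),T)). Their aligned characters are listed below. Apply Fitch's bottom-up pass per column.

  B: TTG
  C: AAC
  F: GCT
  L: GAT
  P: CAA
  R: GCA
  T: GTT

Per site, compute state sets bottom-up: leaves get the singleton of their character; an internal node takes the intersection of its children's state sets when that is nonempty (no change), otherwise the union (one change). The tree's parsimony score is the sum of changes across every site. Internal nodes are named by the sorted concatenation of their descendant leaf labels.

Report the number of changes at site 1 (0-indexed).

site 0, node BP: B={T} ∪ P={C} → {C,T} (+1)
site 0, node CL: C={A} ∪ L={G} → {A,G} (+1)
site 0, node BCLP: BP={C,T} ∪ CL={A,G} → {A,C,G,T} (+1)
site 0, node FR: F={G} ∩ R={G} → {G} (+0)
site 0, node FRT: FR={G} ∩ T={G} → {G} (+0)
site 0, node BCFLPRT: BCLP={A,C,G,T} ∩ FRT={G} → {G} (+0)
site 1, node BP: B={T} ∪ P={A} → {A,T} (+1)
site 1, node CL: C={A} ∩ L={A} → {A} (+0)
site 1, node BCLP: BP={A,T} ∩ CL={A} → {A} (+0)
site 1, node FR: F={C} ∩ R={C} → {C} (+0)
site 1, node FRT: FR={C} ∪ T={T} → {C,T} (+1)
site 1, node BCFLPRT: BCLP={A} ∪ FRT={C,T} → {A,C,T} (+1)
site 2, node BP: B={G} ∪ P={A} → {A,G} (+1)
site 2, node CL: C={C} ∪ L={T} → {C,T} (+1)
site 2, node BCLP: BP={A,G} ∪ CL={C,T} → {A,C,G,T} (+1)
site 2, node FR: F={T} ∪ R={A} → {A,T} (+1)
site 2, node FRT: FR={A,T} ∩ T={T} → {T} (+0)
site 2, node BCFLPRT: BCLP={A,C,G,T} ∩ FRT={T} → {T} (+0)
per-site changes: [3, 3, 4]; total = 10

3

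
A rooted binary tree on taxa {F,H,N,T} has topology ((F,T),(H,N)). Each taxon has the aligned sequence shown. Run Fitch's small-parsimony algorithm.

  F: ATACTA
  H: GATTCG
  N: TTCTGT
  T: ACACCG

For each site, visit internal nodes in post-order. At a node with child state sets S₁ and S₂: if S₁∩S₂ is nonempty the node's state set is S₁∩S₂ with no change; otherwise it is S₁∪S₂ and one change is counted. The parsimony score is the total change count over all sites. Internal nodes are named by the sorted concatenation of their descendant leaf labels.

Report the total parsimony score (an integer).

FT@0: {A} ∩ {A} = {A} (intersection, +0)
HN@0: {G} ∪ {T} = {G,T} (union, +1)
FHNT@0: {A} ∪ {G,T} = {A,G,T} (union, +1)
FT@1: {T} ∪ {C} = {C,T} (union, +1)
HN@1: {A} ∪ {T} = {A,T} (union, +1)
FHNT@1: {C,T} ∩ {A,T} = {T} (intersection, +0)
FT@2: {A} ∩ {A} = {A} (intersection, +0)
HN@2: {T} ∪ {C} = {C,T} (union, +1)
FHNT@2: {A} ∪ {C,T} = {A,C,T} (union, +1)
FT@3: {C} ∩ {C} = {C} (intersection, +0)
HN@3: {T} ∩ {T} = {T} (intersection, +0)
FHNT@3: {C} ∪ {T} = {C,T} (union, +1)
FT@4: {T} ∪ {C} = {C,T} (union, +1)
HN@4: {C} ∪ {G} = {C,G} (union, +1)
FHNT@4: {C,T} ∩ {C,G} = {C} (intersection, +0)
FT@5: {A} ∪ {G} = {A,G} (union, +1)
HN@5: {G} ∪ {T} = {G,T} (union, +1)
FHNT@5: {A,G} ∩ {G,T} = {G} (intersection, +0)
per-site changes: [2, 2, 2, 1, 2, 2]; total = 11

11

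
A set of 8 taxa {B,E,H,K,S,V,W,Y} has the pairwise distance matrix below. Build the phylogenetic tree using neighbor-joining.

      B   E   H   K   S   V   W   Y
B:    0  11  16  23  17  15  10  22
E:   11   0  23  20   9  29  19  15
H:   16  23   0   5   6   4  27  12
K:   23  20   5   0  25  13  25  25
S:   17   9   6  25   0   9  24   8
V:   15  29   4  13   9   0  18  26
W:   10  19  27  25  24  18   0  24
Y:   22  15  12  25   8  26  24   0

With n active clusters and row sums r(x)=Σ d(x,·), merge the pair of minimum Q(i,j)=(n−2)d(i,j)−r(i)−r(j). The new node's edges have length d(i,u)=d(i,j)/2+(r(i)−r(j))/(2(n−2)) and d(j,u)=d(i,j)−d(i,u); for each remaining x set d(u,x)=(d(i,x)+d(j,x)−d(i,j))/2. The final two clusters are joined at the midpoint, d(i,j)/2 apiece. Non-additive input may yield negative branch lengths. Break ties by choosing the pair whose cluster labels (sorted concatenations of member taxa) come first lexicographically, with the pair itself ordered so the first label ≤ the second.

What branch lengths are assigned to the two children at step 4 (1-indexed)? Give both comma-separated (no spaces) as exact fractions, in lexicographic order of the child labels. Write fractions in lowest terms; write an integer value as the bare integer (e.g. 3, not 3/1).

221/48,277/48

1. join B+W (d=10, Q=-201) ⇒ BW; edges |B|=9/4, |W|=31/4
  updated: d(BW,E)=10, d(BW,H)=33/2, d(BW,K)=19, d(BW,S)=31/2, d(BW,V)=23/2, d(BW,Y)=18
2. join H+K (d=5, Q=-297/2) ⇒ HK; edges |H|=-31/20, |K|=131/20
  updated: d(BW,HK)=61/4, d(E,HK)=19, d(HK,S)=13, d(HK,V)=6, d(HK,Y)=16
3. join HK+V (d=6, Q=-507/4) ⇒ HKV; edges |HK|=47/32, |V|=145/32
  updated: d(BW,HKV)=83/8, d(E,HKV)=21, d(HKV,S)=8, d(HKV,Y)=18
4. join BW+HKV (d=83/8, Q=-641/8) ⇒ BHKVW; edges |BW|=221/48, |HKV|=277/48
  updated: d(BHKVW,E)=165/16, d(BHKVW,S)=105/16, d(BHKVW,Y)=205/16
5. join BHKVW+E (d=165/16, Q=-347/8) ⇒ BEHKVW; edges |BHKVW|=4, |E|=101/16
  updated: d(BEHKVW,S)=21/8, d(BEHKVW,Y)=35/4
6. join BEHKVW+S (d=21/8, Q=-155/8) ⇒ BEHKSVW; edges |BEHKVW|=27/16, |S|=15/16
  updated: d(BEHKSVW,Y)=113/16
7. join BEHKSVW+Y (d=113/16) ⇒ BEHKSVWY; edges |BEHKSVW|=113/32, |Y|=113/32
final tree: (((((B:9/4,W:31/4):221/48,((H:-31/20,K:131/20):47/32,V:145/32):277/48):4,E:101/16):27/16,S:15/16):113/32,Y:113/32)
total length: 411/8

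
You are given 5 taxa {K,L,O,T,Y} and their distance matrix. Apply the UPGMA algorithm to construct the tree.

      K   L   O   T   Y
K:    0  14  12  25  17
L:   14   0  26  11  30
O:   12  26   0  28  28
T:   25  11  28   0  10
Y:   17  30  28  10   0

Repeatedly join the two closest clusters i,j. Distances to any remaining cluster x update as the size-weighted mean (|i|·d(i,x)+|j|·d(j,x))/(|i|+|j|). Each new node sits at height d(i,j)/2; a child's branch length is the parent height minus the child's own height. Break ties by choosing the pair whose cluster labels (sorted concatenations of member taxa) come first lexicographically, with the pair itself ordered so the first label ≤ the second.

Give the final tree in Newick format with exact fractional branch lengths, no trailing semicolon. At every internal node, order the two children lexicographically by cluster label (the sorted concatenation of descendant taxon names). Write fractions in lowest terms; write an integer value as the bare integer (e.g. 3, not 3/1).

(((K:6,O:6):4,L:10):19/12,(T:5,Y:5):79/12)

step 1: merge (T,Y) at d=10; branch lengths T→5, Y→5; new cluster TY
  updated: d(K,TY)=21, d(L,TY)=41/2, d(O,TY)=28
step 2: merge (K,O) at d=12; branch lengths K→6, O→6; new cluster KO
  updated: d(KO,L)=20, d(KO,TY)=49/2
step 3: merge (KO,L) at d=20; branch lengths KO→4, L→10; new cluster KLO
  updated: d(KLO,TY)=139/6
step 4: merge (KLO,TY) at d=139/6; branch lengths KLO→19/12, TY→79/12; new cluster KLOTY
final tree: (((K:6,O:6):4,L:10):19/12,(T:5,Y:5):79/12)
total length: 265/6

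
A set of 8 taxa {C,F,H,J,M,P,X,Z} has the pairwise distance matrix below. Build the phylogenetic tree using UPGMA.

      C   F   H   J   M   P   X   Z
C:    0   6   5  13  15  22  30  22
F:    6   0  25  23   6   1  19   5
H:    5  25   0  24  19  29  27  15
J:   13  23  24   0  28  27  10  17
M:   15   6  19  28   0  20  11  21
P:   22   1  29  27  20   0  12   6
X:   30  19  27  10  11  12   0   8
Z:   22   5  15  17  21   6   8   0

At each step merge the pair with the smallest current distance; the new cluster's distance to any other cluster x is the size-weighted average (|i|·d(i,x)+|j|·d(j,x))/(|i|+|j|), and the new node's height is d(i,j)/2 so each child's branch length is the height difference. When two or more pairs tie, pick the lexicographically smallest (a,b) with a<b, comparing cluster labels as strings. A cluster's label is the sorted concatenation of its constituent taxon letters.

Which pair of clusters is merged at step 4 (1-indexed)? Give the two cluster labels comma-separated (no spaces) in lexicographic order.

J,X

iteration 1: select F,P (d=1); attach at lengths (1/2, 1/2); label the merged cluster FP
  updated: d(C,FP)=14, d(FP,H)=27, d(FP,J)=25, d(FP,M)=13, d(FP,X)=31/2, d(FP,Z)=11/2
iteration 2: select C,H (d=5); attach at lengths (5/2, 5/2); label the merged cluster CH
  updated: d(CH,FP)=41/2, d(CH,J)=37/2, d(CH,M)=17, d(CH,X)=57/2, d(CH,Z)=37/2
iteration 3: select FP,Z (d=11/2); attach at lengths (9/4, 11/4); label the merged cluster FPZ
  updated: d(CH,FPZ)=119/6, d(FPZ,J)=67/3, d(FPZ,M)=47/3, d(FPZ,X)=13
iteration 4: select J,X (d=10); attach at lengths (5, 5); label the merged cluster JX
  updated: d(CH,JX)=47/2, d(FPZ,JX)=53/3, d(JX,M)=39/2
iteration 5: select FPZ,M (d=47/3); attach at lengths (61/12, 47/6); label the merged cluster FMPZ
  updated: d(CH,FMPZ)=153/8, d(FMPZ,JX)=145/8
iteration 6: select FMPZ,JX (d=145/8); attach at lengths (59/48, 65/16); label the merged cluster FJMPXZ
  updated: d(CH,FJMPXZ)=247/12
iteration 7: select CH,FJMPXZ (d=247/12); attach at lengths (187/24, 59/48); label the merged cluster CFHJMPXZ
final tree: ((C:5/2,H:5/2):187/24,((((F:1/2,P:1/2):9/4,Z:11/4):61/12,M:47/6):59/48,(J:5,X:5):65/16):59/48)
total length: 2315/48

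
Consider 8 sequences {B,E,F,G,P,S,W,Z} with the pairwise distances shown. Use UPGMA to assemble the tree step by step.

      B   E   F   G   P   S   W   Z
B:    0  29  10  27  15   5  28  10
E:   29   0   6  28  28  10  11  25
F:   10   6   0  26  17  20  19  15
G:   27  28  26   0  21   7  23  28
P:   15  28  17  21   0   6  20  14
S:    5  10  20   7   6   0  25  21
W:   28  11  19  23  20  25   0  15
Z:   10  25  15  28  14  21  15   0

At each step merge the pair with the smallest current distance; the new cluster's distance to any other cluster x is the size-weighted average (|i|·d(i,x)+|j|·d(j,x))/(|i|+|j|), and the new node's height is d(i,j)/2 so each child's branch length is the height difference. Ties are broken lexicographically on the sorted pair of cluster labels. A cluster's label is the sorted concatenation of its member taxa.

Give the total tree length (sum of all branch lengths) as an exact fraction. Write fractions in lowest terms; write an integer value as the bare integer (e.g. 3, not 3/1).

2465/42

1. join B+S (d=5) ⇒ BS; edges |B|=5/2, |S|=5/2
  updated: d(BS,E)=39/2, d(BS,F)=15, d(BS,G)=17, d(BS,P)=21/2, d(BS,W)=53/2, d(BS,Z)=31/2
2. join E+F (d=6) ⇒ EF; edges |E|=3, |F|=3
  updated: d(BS,EF)=69/4, d(EF,G)=27, d(EF,P)=45/2, d(EF,W)=15, d(EF,Z)=20
3. join BS+P (d=21/2) ⇒ BPS; edges |BS|=11/4, |P|=21/4
  updated: d(BPS,EF)=19, d(BPS,G)=55/3, d(BPS,W)=73/3, d(BPS,Z)=15
4. join BPS+Z (d=15) ⇒ BPSZ; edges |BPS|=9/4, |Z|=15/2
  updated: d(BPSZ,EF)=77/4, d(BPSZ,G)=83/4, d(BPSZ,W)=22
5. join EF+W (d=15) ⇒ EFW; edges |EF|=9/2, |W|=15/2
  updated: d(BPSZ,EFW)=121/6, d(EFW,G)=77/3
6. join BPSZ+EFW (d=121/6) ⇒ BEFPSWZ; edges |BPSZ|=31/12, |EFW|=31/12
  updated: d(BEFPSWZ,G)=160/7
7. join BEFPSWZ+G (d=160/7) ⇒ BEFGPSWZ; edges |BEFPSWZ|=113/84, |G|=80/7
final tree: (((((B:5/2,S:5/2):11/4,P:21/4):9/4,Z:15/2):31/12,((E:3,F:3):9/2,W:15/2):31/12):113/84,G:80/7)
total length: 2465/42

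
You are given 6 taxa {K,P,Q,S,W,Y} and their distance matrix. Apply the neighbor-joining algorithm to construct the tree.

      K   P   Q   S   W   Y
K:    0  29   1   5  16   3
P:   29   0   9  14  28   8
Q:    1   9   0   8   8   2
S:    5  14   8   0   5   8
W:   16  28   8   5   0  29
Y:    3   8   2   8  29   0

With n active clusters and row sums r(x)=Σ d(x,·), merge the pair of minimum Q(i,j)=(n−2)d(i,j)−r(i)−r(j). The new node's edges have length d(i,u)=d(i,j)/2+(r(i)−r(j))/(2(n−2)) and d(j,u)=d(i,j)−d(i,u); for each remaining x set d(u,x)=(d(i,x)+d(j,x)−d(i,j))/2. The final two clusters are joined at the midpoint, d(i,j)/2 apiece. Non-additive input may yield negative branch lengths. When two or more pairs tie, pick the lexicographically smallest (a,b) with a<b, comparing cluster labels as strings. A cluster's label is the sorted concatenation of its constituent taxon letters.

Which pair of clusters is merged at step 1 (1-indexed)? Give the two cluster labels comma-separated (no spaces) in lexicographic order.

1. join P+Y (d=8, Q=-106) ⇒ PY; edges |P|=35/4, |Y|=-3/4
  updated: d(K,PY)=12, d(PY,Q)=3/2, d(PY,S)=7, d(PY,W)=49/2
2. join S+W (d=5, Q=-127/2) ⇒ SW; edges |S|=-9/4, |W|=29/4
  updated: d(K,SW)=8, d(PY,SW)=53/4, d(Q,SW)=11/2
3. join K+SW (d=8, Q=-127/4) ⇒ KSW; edges |K|=41/16, |SW|=87/16
  updated: d(KSW,PY)=69/8, d(KSW,Q)=-3/4
4. join KSW+PY (d=69/8, Q=-75/8) ⇒ KPSWY; edges |KSW|=51/16, |PY|=87/16
  updated: d(KPSWY,Q)=-63/16
5. join KPSWY+Q (d=-63/16) ⇒ KPQSWY; edges |KPSWY|=-63/32, |Q|=-63/32
final tree: (((K:41/16,(S:-9/4,W:29/4):87/16):51/16,(P:35/4,Y:-3/4):87/16):-63/32,Q:-63/32)
total length: 411/16

P,Y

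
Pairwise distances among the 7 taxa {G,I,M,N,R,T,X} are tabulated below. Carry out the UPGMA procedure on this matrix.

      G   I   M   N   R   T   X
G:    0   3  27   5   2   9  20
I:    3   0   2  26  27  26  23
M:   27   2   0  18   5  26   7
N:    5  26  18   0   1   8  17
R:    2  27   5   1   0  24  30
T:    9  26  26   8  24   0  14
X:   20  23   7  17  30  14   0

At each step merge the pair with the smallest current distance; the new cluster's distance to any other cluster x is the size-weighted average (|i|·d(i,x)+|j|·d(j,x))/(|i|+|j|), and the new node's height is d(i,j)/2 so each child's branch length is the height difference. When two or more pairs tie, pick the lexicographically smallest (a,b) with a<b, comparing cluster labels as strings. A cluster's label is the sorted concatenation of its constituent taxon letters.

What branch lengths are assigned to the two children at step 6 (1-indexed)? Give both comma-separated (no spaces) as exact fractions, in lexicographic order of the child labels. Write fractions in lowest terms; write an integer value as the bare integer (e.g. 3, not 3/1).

25/8,59/24

1. join N+R (d=1) ⇒ NR; edges |N|=1/2, |R|=1/2
  updated: d(G,NR)=7/2, d(I,NR)=53/2, d(M,NR)=23/2, d(NR,T)=16, d(NR,X)=47/2
2. join I+M (d=2) ⇒ IM; edges |I|=1, |M|=1
  updated: d(G,IM)=15, d(IM,NR)=19, d(IM,T)=26, d(IM,X)=15
3. join G+NR (d=7/2) ⇒ GNR; edges |G|=7/4, |NR|=5/4
  updated: d(GNR,IM)=53/3, d(GNR,T)=41/3, d(GNR,X)=67/3
4. join GNR+T (d=41/3) ⇒ GNRT; edges |GNR|=61/12, |T|=41/6
  updated: d(GNRT,IM)=79/4, d(GNRT,X)=81/4
5. join IM+X (d=15) ⇒ IMX; edges |IM|=13/2, |X|=15/2
  updated: d(GNRT,IMX)=239/12
6. join GNRT+IMX (d=239/12) ⇒ GIMNRTX; edges |GNRT|=25/8, |IMX|=59/24
final tree: (((G:7/4,(N:1/2,R:1/2):5/4):61/12,T:41/6):25/8,((I:1,M:1):13/2,X:15/2):59/24)
total length: 75/2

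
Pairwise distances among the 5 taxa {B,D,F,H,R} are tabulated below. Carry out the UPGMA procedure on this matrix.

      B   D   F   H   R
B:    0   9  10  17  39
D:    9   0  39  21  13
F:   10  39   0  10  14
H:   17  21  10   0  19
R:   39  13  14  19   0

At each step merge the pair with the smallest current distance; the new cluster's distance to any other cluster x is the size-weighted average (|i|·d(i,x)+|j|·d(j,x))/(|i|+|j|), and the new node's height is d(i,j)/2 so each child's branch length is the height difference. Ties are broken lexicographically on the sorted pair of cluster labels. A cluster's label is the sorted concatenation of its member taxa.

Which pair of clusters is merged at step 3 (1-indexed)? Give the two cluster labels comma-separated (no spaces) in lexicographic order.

1. join B+D (d=9) ⇒ BD; edges |B|=9/2, |D|=9/2
  updated: d(BD,F)=49/2, d(BD,H)=19, d(BD,R)=26
2. join F+H (d=10) ⇒ FH; edges |F|=5, |H|=5
  updated: d(BD,FH)=87/4, d(FH,R)=33/2
3. join FH+R (d=33/2) ⇒ FHR; edges |FH|=13/4, |R|=33/4
  updated: d(BD,FHR)=139/6
4. join BD+FHR (d=139/6) ⇒ BDFHR; edges |BD|=85/12, |FHR|=10/3
final tree: ((B:9/2,D:9/2):85/12,((F:5,H:5):13/4,R:33/4):10/3)
total length: 491/12

FH,R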